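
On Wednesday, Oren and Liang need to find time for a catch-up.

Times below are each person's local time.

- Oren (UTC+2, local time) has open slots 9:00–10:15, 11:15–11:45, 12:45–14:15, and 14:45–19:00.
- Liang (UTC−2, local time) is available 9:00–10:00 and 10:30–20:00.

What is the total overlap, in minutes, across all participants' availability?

Oren → UTC: 07:00–08:15, 09:15–09:45, 10:45–12:15, 12:45–17:00.
Liang → UTC: 11:00–12:00, 12:30–22:00.
Oren ∩ Liang: 11:00–12:00, 12:45–17:00.
Total common minutes: 60 + 255 = 315.

315 minutes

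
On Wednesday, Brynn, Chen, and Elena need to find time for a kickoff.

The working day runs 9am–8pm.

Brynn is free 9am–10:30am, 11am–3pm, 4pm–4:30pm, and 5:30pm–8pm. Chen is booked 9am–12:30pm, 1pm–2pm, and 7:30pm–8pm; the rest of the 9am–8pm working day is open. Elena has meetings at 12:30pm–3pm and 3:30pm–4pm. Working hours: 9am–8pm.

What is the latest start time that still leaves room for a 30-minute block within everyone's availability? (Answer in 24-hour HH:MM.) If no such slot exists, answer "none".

Chen free within 09:00–20:00: 12:30–13:00, 14:00–19:30.
Elena free within 09:00–20:00: 09:00–12:30, 15:00–15:30, 16:00–20:00.
Brynn ∩ Chen: 12:30–13:00, 14:00–15:00, 16:00–16:30, 17:30–19:30.
Brynn ∩ Chen ∩ Elena: 16:00–16:30, 17:30–19:30.
Windows ≥ 30 min: 16:00–16:30, 17:30–19:30.
Latest start in the last window 17:30–19:30 is 19:30 − 30 min = 19:00.

19:00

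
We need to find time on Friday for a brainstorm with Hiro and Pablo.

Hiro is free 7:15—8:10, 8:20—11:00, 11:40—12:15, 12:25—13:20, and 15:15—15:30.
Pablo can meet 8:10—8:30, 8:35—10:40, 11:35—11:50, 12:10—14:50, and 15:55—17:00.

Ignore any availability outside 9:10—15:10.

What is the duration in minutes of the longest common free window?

Hiro ∩ Pablo: 08:20–08:30, 08:35–10:40, 11:40–11:50, 12:10–12:15, 12:25–13:20.
Restricted to 09:10–15:10: 09:10–10:40, 11:40–11:50, 12:10–12:15, 12:25–13:20.
Common window lengths: 90, 10, 5, 55 min; longest is 90.

90 minutes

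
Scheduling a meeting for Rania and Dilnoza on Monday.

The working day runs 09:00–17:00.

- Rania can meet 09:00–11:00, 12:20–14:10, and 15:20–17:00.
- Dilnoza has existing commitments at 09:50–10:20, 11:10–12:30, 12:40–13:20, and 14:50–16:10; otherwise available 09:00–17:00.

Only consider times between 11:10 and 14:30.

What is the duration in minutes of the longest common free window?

50 minutes

Dilnoza free within 09:00–17:00: 09:00–09:50, 10:20–11:10, 12:30–12:40, 13:20–14:50, 16:10–17:00.
Rania ∩ Dilnoza: 09:00–09:50, 10:20–11:00, 12:30–12:40, 13:20–14:10, 16:10–17:00.
Restricted to 11:10–14:30: 12:30–12:40, 13:20–14:10.
Common window lengths: 10, 50 min; longest is 50.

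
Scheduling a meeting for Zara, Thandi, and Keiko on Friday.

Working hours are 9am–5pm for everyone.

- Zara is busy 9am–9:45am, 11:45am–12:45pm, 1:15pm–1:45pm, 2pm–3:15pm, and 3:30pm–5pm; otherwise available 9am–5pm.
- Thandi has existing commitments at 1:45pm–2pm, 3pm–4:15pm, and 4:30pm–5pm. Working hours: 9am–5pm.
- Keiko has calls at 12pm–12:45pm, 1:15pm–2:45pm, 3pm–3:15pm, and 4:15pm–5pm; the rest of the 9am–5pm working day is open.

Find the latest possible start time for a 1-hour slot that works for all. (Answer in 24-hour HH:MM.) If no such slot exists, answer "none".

Zara free within 09:00–17:00: 09:45–11:45, 12:45–13:15, 13:45–14:00, 15:15–15:30.
Thandi free within 09:00–17:00: 09:00–13:45, 14:00–15:00, 16:15–16:30.
Keiko free within 09:00–17:00: 09:00–12:00, 12:45–13:15, 14:45–15:00, 15:15–16:15.
Zara ∩ Thandi: 09:45–11:45, 12:45–13:15.
Zara ∩ Thandi ∩ Keiko: 09:45–11:45, 12:45–13:15.
Windows ≥ 60 min: 09:45–11:45.
Latest start in the last window 09:45–11:45 is 11:45 − 60 min = 10:45.

10:45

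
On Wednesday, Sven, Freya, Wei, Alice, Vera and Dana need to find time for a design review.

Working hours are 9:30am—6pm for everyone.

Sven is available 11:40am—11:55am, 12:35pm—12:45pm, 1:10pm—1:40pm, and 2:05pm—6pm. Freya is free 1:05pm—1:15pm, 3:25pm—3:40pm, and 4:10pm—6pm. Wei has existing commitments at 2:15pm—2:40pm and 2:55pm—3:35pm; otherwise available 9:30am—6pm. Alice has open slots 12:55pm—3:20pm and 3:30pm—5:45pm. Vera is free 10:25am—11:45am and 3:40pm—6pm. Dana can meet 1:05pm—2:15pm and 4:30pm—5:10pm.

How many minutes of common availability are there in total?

Wei free within 09:30–18:00: 09:30–14:15, 14:40–14:55, 15:35–18:00.
Sven ∩ Freya: 13:10–13:15, 15:25–15:40, 16:10–18:00.
Sven ∩ Freya ∩ Wei: 13:10–13:15, 15:35–15:40, 16:10–18:00.
Sven ∩ Freya ∩ Wei ∩ Alice: 13:10–13:15, 15:35–15:40, 16:10–17:45.
Sven ∩ Freya ∩ Wei ∩ Alice ∩ Vera: 16:10–17:45.
Sven ∩ Freya ∩ Wei ∩ Alice ∩ Vera ∩ Dana: 16:30–17:10.
Total common minutes: 40.

40 minutes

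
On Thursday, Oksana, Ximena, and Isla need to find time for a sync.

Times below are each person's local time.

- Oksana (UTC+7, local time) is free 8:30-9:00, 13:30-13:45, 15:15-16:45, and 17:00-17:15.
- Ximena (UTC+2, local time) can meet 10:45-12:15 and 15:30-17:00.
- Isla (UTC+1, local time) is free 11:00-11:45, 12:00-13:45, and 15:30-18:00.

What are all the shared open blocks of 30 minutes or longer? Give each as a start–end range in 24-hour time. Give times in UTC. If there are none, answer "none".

Oksana → UTC: 01:30–02:00, 06:30–06:45, 08:15–09:45, 10:00–10:15.
Ximena → UTC: 08:45–10:15, 13:30–15:00.
Isla → UTC: 10:00–10:45, 11:00–12:45, 14:30–17:00.
Oksana ∩ Ximena: 08:45–09:45, 10:00–10:15.
Oksana ∩ Ximena ∩ Isla: 10:00–10:15.
Windows ≥ 30 min: (none).

none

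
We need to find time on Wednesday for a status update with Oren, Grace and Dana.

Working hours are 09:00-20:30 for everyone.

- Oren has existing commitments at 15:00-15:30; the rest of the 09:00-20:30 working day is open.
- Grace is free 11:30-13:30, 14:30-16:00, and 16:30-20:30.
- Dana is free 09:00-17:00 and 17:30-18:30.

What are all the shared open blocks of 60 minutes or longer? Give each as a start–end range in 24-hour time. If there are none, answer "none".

11:30–13:30, 17:30–18:30

Oren free within 09:00–20:30: 09:00–15:00, 15:30–20:30.
Oren ∩ Grace: 11:30–13:30, 14:30–15:00, 15:30–16:00, 16:30–20:30.
Oren ∩ Grace ∩ Dana: 11:30–13:30, 14:30–15:00, 15:30–16:00, 16:30–17:00, 17:30–18:30.
Windows ≥ 60 min: 11:30–13:30, 17:30–18:30.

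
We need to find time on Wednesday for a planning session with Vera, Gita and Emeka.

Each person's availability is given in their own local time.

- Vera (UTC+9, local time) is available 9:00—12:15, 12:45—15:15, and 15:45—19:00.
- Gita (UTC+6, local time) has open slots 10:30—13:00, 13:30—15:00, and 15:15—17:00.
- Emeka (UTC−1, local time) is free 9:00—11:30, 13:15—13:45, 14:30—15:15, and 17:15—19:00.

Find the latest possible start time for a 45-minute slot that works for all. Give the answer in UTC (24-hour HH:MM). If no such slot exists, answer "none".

none

Vera → UTC: 00:00–03:15, 03:45–06:15, 06:45–10:00.
Gita → UTC: 04:30–07:00, 07:30–09:00, 09:15–11:00.
Emeka → UTC: 10:00–12:30, 14:15–14:45, 15:30–16:15, 18:15–20:00.
Vera ∩ Gita: 04:30–06:15, 06:45–07:00, 07:30–09:00, 09:15–10:00.
Vera ∩ Gita ∩ Emeka: (none).
Windows ≥ 45 min: (none).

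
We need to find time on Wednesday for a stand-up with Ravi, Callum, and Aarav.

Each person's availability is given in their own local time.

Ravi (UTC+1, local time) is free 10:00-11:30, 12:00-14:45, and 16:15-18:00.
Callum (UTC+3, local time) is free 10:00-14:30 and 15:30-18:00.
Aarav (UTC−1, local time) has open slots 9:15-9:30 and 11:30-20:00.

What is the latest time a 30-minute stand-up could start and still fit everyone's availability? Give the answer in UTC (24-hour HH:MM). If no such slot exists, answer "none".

13:15

Ravi → UTC: 09:00–10:30, 11:00–13:45, 15:15–17:00.
Callum → UTC: 07:00–11:30, 12:30–15:00.
Aarav → UTC: 10:15–10:30, 12:30–21:00.
Ravi ∩ Callum: 09:00–10:30, 11:00–11:30, 12:30–13:45.
Ravi ∩ Callum ∩ Aarav: 10:15–10:30, 12:30–13:45.
Windows ≥ 30 min: 12:30–13:45.
Latest start in the last window 12:30–13:45 is 13:45 − 30 min = 13:15.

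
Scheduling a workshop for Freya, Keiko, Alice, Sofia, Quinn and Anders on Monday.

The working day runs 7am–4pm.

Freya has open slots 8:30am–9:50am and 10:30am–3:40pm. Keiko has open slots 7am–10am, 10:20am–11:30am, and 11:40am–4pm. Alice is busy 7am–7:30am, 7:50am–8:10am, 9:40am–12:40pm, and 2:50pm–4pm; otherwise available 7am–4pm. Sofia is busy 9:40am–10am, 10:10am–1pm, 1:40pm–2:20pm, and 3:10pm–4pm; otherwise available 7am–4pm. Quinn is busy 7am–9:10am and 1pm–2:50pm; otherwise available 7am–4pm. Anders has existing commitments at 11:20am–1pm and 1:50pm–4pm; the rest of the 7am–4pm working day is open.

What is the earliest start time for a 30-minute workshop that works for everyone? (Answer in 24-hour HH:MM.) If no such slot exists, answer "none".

09:10

Alice free within 07:00–16:00: 07:30–07:50, 08:10–09:40, 12:40–14:50.
Sofia free within 07:00–16:00: 07:00–09:40, 10:00–10:10, 13:00–13:40, 14:20–15:10.
Quinn free within 07:00–16:00: 09:10–13:00, 14:50–16:00.
Anders free within 07:00–16:00: 07:00–11:20, 13:00–13:50.
Freya ∩ Keiko: 08:30–09:50, 10:30–11:30, 11:40–15:40.
Freya ∩ Keiko ∩ Alice: 08:30–09:40, 12:40–14:50.
Freya ∩ Keiko ∩ Alice ∩ Sofia: 08:30–09:40, 13:00–13:40, 14:20–14:50.
Freya ∩ Keiko ∩ Alice ∩ Sofia ∩ Quinn: 09:10–09:40.
Freya ∩ Keiko ∩ Alice ∩ Sofia ∩ Quinn ∩ Anders: 09:10–09:40.
Windows ≥ 30 min: 09:10–09:40.
Earliest such window starts at 09:10.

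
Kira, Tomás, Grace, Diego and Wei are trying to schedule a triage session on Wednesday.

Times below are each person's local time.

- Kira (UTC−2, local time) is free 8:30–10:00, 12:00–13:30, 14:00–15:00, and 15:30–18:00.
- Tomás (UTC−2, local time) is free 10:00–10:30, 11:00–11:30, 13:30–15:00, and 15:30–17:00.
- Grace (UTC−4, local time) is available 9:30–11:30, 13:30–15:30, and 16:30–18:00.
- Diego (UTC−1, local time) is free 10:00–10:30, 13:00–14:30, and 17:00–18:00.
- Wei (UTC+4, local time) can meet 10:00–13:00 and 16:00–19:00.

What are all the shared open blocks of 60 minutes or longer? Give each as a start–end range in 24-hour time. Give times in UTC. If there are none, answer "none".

none

Kira → UTC: 10:30–12:00, 14:00–15:30, 16:00–17:00, 17:30–20:00.
Tomás → UTC: 12:00–12:30, 13:00–13:30, 15:30–17:00, 17:30–19:00.
Grace → UTC: 13:30–15:30, 17:30–19:30, 20:30–22:00.
Diego → UTC: 11:00–11:30, 14:00–15:30, 18:00–19:00.
Wei → UTC: 06:00–09:00, 12:00–15:00.
Kira ∩ Tomás: 16:00–17:00, 17:30–19:00.
Kira ∩ Tomás ∩ Grace: 17:30–19:00.
Kira ∩ Tomás ∩ Grace ∩ Diego: 18:00–19:00.
Kira ∩ Tomás ∩ Grace ∩ Diego ∩ Wei: (none).
Windows ≥ 60 min: (none).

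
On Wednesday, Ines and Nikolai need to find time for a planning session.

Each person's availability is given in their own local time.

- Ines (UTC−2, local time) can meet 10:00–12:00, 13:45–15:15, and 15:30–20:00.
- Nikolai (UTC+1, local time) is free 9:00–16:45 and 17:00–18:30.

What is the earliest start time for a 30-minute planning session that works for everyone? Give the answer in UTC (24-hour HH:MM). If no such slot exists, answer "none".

12:00

Ines → UTC: 12:00–14:00, 15:45–17:15, 17:30–22:00.
Nikolai → UTC: 08:00–15:45, 16:00–17:30.
Ines ∩ Nikolai: 12:00–14:00, 16:00–17:15.
Windows ≥ 30 min: 12:00–14:00, 16:00–17:15.
Earliest such window starts at 12:00.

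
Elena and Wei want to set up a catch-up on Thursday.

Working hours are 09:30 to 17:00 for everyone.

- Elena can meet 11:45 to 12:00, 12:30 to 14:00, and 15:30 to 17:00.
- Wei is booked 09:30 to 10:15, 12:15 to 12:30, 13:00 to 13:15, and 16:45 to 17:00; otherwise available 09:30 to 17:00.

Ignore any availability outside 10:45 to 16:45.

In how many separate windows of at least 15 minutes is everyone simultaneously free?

Wei free within 09:30–17:00: 10:15–12:15, 12:30–13:00, 13:15–16:45.
Elena ∩ Wei: 11:45–12:00, 12:30–13:00, 13:15–14:00, 15:30–16:45.
Restricted to 10:45–16:45: 11:45–12:00, 12:30–13:00, 13:15–14:00, 15:30–16:45.
Windows ≥ 15 min: 11:45–12:00, 12:30–13:00, 13:15–14:00, 15:30–16:45.
That's 4 windows.

4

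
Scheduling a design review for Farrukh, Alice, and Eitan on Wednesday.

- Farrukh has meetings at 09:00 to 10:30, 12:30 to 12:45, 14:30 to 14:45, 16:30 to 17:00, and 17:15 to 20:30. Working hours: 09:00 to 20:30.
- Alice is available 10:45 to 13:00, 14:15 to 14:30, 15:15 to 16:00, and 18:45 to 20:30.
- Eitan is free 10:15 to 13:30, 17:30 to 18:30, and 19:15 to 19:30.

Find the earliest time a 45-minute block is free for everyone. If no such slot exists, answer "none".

10:45

Farrukh free within 09:00–20:30: 10:30–12:30, 12:45–14:30, 14:45–16:30, 17:00–17:15.
Farrukh ∩ Alice: 10:45–12:30, 12:45–13:00, 14:15–14:30, 15:15–16:00.
Farrukh ∩ Alice ∩ Eitan: 10:45–12:30, 12:45–13:00.
Windows ≥ 45 min: 10:45–12:30.
Earliest such window starts at 10:45.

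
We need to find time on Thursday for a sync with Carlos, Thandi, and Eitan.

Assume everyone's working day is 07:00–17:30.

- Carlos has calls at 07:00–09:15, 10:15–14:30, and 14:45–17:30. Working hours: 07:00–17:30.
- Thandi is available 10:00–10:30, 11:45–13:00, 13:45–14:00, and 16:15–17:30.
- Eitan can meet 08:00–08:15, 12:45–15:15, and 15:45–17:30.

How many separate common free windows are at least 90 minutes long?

Carlos free within 07:00–17:30: 09:15–10:15, 14:30–14:45.
Carlos ∩ Thandi: 10:00–10:15.
Carlos ∩ Thandi ∩ Eitan: (none).
Windows ≥ 90 min: (none).
That's 0 windows.

0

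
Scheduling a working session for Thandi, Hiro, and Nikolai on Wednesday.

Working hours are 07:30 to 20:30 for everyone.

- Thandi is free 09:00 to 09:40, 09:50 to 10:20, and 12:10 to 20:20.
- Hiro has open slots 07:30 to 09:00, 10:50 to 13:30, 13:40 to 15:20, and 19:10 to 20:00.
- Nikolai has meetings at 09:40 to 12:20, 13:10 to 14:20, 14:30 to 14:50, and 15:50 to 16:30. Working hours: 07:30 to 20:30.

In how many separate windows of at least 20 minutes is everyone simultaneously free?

3

Nikolai free within 07:30–20:30: 07:30–09:40, 12:20–13:10, 14:20–14:30, 14:50–15:50, 16:30–20:30.
Thandi ∩ Hiro: 12:10–13:30, 13:40–15:20, 19:10–20:00.
Thandi ∩ Hiro ∩ Nikolai: 12:20–13:10, 14:20–14:30, 14:50–15:20, 19:10–20:00.
Windows ≥ 20 min: 12:20–13:10, 14:50–15:20, 19:10–20:00.
That's 3 windows.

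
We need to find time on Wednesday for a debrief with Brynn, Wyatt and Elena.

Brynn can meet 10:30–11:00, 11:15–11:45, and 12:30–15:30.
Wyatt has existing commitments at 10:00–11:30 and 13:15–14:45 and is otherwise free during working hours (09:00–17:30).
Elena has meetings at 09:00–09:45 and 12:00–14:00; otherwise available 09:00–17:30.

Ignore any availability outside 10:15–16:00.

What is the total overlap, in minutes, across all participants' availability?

60 minutes

Wyatt free within 09:00–17:30: 09:00–10:00, 11:30–13:15, 14:45–17:30.
Elena free within 09:00–17:30: 09:45–12:00, 14:00–17:30.
Brynn ∩ Wyatt: 11:30–11:45, 12:30–13:15, 14:45–15:30.
Brynn ∩ Wyatt ∩ Elena: 11:30–11:45, 14:45–15:30.
Restricted to 10:15–16:00: 11:30–11:45, 14:45–15:30.
Total common minutes: 15 + 45 = 60.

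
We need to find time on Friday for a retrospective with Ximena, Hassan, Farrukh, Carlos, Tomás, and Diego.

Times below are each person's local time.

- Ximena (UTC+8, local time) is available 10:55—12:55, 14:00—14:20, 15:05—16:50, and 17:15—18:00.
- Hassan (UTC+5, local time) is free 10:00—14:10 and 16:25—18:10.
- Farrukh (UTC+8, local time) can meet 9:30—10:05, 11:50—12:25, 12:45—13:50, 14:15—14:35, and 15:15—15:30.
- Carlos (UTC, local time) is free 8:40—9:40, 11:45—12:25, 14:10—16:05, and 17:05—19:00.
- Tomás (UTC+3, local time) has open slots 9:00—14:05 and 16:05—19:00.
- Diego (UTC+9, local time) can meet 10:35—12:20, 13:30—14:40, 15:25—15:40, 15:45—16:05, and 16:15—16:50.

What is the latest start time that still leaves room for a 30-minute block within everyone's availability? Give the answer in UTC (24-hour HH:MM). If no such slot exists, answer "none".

none

Ximena → UTC: 02:55–04:55, 06:00–06:20, 07:05–08:50, 09:15–10:00.
Hassan → UTC: 05:00–09:10, 11:25–13:10.
Farrukh → UTC: 01:30–02:05, 03:50–04:25, 04:45–05:50, 06:15–06:35, 07:15–07:30.
Carlos → UTC: 08:40–09:40, 11:45–12:25, 14:10–16:05, 17:05–19:00.
Tomás → UTC: 06:00–11:05, 13:05–16:00.
Diego → UTC: 01:35–03:20, 04:30–05:40, 06:25–06:40, 06:45–07:05, 07:15–07:50.
Ximena ∩ Hassan: 06:00–06:20, 07:05–08:50.
Ximena ∩ Hassan ∩ Farrukh: 06:15–06:20, 07:15–07:30.
Ximena ∩ Hassan ∩ Farrukh ∩ Carlos: (none).
Ximena ∩ Hassan ∩ Farrukh ∩ Carlos ∩ Tomás: (none).
Ximena ∩ Hassan ∩ Farrukh ∩ Carlos ∩ Tomás ∩ Diego: (none).
Windows ≥ 30 min: (none).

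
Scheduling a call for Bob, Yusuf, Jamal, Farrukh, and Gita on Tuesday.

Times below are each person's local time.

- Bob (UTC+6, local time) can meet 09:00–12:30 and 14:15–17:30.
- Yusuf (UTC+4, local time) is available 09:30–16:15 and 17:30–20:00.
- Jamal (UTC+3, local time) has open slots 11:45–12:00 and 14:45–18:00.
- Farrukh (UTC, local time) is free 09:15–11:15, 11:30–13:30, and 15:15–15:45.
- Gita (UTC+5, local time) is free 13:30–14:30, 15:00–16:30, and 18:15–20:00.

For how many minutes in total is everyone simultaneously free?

0 minutes

Bob → UTC: 03:00–06:30, 08:15–11:30.
Yusuf → UTC: 05:30–12:15, 13:30–16:00.
Jamal → UTC: 08:45–09:00, 11:45–15:00.
Farrukh → UTC: 09:15–11:15, 11:30–13:30, 15:15–15:45.
Gita → UTC: 08:30–09:30, 10:00–11:30, 13:15–15:00.
Bob ∩ Yusuf: 05:30–06:30, 08:15–11:30.
Bob ∩ Yusuf ∩ Jamal: 08:45–09:00.
Bob ∩ Yusuf ∩ Jamal ∩ Farrukh: (none).
Bob ∩ Yusuf ∩ Jamal ∩ Farrukh ∩ Gita: (none).
Total common minutes: 0.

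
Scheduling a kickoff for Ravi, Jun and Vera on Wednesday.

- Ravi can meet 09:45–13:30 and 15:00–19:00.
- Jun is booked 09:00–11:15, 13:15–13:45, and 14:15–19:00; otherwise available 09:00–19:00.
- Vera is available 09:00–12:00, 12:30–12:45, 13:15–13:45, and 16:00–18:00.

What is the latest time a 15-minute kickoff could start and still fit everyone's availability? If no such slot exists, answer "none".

Jun free within 09:00–19:00: 11:15–13:15, 13:45–14:15.
Ravi ∩ Jun: 11:15–13:15.
Ravi ∩ Jun ∩ Vera: 11:15–12:00, 12:30–12:45.
Windows ≥ 15 min: 11:15–12:00, 12:30–12:45.
Latest start in the last window 12:30–12:45 is 12:45 − 15 min = 12:30.

12:30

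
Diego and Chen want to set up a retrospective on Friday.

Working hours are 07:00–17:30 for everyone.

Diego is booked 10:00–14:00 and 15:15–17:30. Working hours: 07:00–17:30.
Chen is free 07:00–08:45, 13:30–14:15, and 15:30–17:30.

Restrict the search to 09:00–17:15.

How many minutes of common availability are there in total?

Diego free within 07:00–17:30: 07:00–10:00, 14:00–15:15.
Diego ∩ Chen: 07:00–08:45, 14:00–14:15.
Restricted to 09:00–17:15: 14:00–14:15.
Total common minutes: 15.

15 minutes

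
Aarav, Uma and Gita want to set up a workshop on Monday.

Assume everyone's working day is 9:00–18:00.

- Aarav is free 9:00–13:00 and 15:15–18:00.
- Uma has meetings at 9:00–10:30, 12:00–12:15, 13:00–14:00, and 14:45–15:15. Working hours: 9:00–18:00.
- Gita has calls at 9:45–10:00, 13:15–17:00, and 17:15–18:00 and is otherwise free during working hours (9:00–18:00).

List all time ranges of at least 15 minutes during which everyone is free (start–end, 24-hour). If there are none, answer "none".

10:30–12:00, 12:15–13:00, 17:00–17:15

Uma free within 09:00–18:00: 10:30–12:00, 12:15–13:00, 14:00–14:45, 15:15–18:00.
Gita free within 09:00–18:00: 09:00–09:45, 10:00–13:15, 17:00–17:15.
Aarav ∩ Uma: 10:30–12:00, 12:15–13:00, 15:15–18:00.
Aarav ∩ Uma ∩ Gita: 10:30–12:00, 12:15–13:00, 17:00–17:15.
Windows ≥ 15 min: 10:30–12:00, 12:15–13:00, 17:00–17:15.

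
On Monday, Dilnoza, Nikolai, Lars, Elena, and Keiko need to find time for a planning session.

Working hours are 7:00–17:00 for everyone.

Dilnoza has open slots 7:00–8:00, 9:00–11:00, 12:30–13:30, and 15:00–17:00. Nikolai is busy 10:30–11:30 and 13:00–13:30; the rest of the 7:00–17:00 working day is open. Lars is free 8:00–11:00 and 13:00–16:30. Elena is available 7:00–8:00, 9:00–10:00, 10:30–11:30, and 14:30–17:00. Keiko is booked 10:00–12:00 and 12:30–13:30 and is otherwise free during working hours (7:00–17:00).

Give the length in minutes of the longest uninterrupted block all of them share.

90 minutes

Nikolai free within 07:00–17:00: 07:00–10:30, 11:30–13:00, 13:30–17:00.
Keiko free within 07:00–17:00: 07:00–10:00, 12:00–12:30, 13:30–17:00.
Dilnoza ∩ Nikolai: 07:00–08:00, 09:00–10:30, 12:30–13:00, 15:00–17:00.
Dilnoza ∩ Nikolai ∩ Lars: 09:00–10:30, 15:00–16:30.
Dilnoza ∩ Nikolai ∩ Lars ∩ Elena: 09:00–10:00, 15:00–16:30.
Dilnoza ∩ Nikolai ∩ Lars ∩ Elena ∩ Keiko: 09:00–10:00, 15:00–16:30.
Common window lengths: 60, 90 min; longest is 90.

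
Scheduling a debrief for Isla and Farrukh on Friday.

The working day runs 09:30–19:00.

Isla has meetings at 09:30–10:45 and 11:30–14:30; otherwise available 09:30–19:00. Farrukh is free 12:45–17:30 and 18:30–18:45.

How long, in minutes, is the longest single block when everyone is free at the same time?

Isla free within 09:30–19:00: 10:45–11:30, 14:30–19:00.
Isla ∩ Farrukh: 14:30–17:30, 18:30–18:45.
Common window lengths: 180, 15 min; longest is 180.

180 minutes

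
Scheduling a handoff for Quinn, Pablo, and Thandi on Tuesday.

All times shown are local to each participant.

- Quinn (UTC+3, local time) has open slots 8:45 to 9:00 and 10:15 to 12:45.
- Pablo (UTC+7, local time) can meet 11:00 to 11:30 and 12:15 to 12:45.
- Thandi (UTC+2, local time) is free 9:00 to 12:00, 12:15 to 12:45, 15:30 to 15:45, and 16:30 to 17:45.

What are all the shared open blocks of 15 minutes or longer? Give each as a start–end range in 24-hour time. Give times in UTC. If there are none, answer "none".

Quinn → UTC: 05:45–06:00, 07:15–09:45.
Pablo → UTC: 04:00–04:30, 05:15–05:45.
Thandi → UTC: 07:00–10:00, 10:15–10:45, 13:30–13:45, 14:30–15:45.
Quinn ∩ Pablo: (none).
Quinn ∩ Pablo ∩ Thandi: (none).
Windows ≥ 15 min: (none).

none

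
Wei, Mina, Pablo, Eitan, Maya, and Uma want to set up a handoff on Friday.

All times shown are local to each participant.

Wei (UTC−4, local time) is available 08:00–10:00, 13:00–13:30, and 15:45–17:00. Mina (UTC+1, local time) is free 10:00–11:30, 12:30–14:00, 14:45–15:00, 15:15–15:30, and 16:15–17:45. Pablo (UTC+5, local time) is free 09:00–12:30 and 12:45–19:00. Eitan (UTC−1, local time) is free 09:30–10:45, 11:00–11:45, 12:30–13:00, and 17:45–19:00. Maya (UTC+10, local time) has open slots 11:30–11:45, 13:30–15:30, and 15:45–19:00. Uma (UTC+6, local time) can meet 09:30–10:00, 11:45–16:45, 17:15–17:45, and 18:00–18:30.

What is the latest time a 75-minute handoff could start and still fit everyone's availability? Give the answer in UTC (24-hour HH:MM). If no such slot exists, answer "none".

Wei → UTC: 12:00–14:00, 17:00–17:30, 19:45–21:00.
Mina → UTC: 09:00–10:30, 11:30–13:00, 13:45–14:00, 14:15–14:30, 15:15–16:45.
Pablo → UTC: 04:00–07:30, 07:45–14:00.
Eitan → UTC: 10:30–11:45, 12:00–12:45, 13:30–14:00, 18:45–20:00.
Maya → UTC: 01:30–01:45, 03:30–05:30, 05:45–09:00.
Uma → UTC: 03:30–04:00, 05:45–10:45, 11:15–11:45, 12:00–12:30.
Wei ∩ Mina: 12:00–13:00, 13:45–14:00.
Wei ∩ Mina ∩ Pablo: 12:00–13:00, 13:45–14:00.
Wei ∩ Mina ∩ Pablo ∩ Eitan: 12:00–12:45, 13:45–14:00.
Wei ∩ Mina ∩ Pablo ∩ Eitan ∩ Maya: (none).
Wei ∩ Mina ∩ Pablo ∩ Eitan ∩ Maya ∩ Uma: (none).
Windows ≥ 75 min: (none).

none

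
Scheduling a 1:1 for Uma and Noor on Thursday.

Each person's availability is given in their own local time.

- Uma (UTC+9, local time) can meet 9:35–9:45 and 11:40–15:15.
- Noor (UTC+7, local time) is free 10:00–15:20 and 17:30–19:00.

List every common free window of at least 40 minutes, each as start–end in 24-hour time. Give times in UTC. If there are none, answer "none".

03:00–06:15

Uma → UTC: 00:35–00:45, 02:40–06:15.
Noor → UTC: 03:00–08:20, 10:30–12:00.
Uma ∩ Noor: 03:00–06:15.
Windows ≥ 40 min: 03:00–06:15.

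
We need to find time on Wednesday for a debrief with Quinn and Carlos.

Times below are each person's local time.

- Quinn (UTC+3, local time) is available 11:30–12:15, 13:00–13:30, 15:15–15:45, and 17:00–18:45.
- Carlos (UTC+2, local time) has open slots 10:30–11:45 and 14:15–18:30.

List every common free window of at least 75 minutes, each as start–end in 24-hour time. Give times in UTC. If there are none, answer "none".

Quinn → UTC: 08:30–09:15, 10:00–10:30, 12:15–12:45, 14:00–15:45.
Carlos → UTC: 08:30–09:45, 12:15–16:30.
Quinn ∩ Carlos: 08:30–09:15, 12:15–12:45, 14:00–15:45.
Windows ≥ 75 min: 14:00–15:45.

14:00–15:45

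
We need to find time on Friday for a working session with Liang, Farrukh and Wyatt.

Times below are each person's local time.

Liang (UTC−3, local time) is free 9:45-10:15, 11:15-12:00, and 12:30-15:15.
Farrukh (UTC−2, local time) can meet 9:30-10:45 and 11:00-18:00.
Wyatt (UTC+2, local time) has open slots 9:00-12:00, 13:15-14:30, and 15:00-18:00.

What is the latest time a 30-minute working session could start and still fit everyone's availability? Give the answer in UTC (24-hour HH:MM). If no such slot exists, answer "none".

15:30

Liang → UTC: 12:45–13:15, 14:15–15:00, 15:30–18:15.
Farrukh → UTC: 11:30–12:45, 13:00–20:00.
Wyatt → UTC: 07:00–10:00, 11:15–12:30, 13:00–16:00.
Liang ∩ Farrukh: 13:00–13:15, 14:15–15:00, 15:30–18:15.
Liang ∩ Farrukh ∩ Wyatt: 13:00–13:15, 14:15–15:00, 15:30–16:00.
Windows ≥ 30 min: 14:15–15:00, 15:30–16:00.
Latest start in the last window 15:30–16:00 is 16:00 − 30 min = 15:30.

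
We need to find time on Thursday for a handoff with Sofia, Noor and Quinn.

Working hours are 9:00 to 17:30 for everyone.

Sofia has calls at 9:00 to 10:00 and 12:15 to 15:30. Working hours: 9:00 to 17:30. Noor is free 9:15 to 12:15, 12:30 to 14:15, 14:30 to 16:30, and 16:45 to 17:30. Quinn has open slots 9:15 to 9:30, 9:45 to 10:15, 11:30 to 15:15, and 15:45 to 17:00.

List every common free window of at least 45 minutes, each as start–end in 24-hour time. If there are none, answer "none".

11:30–12:15, 15:45–16:30

Sofia free within 09:00–17:30: 10:00–12:15, 15:30–17:30.
Sofia ∩ Noor: 10:00–12:15, 15:30–16:30, 16:45–17:30.
Sofia ∩ Noor ∩ Quinn: 10:00–10:15, 11:30–12:15, 15:45–16:30, 16:45–17:00.
Windows ≥ 45 min: 11:30–12:15, 15:45–16:30.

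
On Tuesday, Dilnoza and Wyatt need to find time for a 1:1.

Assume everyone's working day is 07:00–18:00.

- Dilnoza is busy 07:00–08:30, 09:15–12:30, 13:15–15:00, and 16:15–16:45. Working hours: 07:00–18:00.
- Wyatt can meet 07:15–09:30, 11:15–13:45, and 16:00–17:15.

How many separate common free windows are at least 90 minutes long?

Dilnoza free within 07:00–18:00: 08:30–09:15, 12:30–13:15, 15:00–16:15, 16:45–18:00.
Dilnoza ∩ Wyatt: 08:30–09:15, 12:30–13:15, 16:00–16:15, 16:45–17:15.
Windows ≥ 90 min: (none).
That's 0 windows.

0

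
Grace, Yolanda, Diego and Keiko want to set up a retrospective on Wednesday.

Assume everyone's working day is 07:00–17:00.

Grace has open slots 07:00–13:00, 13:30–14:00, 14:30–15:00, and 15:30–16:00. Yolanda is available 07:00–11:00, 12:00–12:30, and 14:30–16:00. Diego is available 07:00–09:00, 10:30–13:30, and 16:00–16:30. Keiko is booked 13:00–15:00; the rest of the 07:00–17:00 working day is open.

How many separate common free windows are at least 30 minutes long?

Keiko free within 07:00–17:00: 07:00–13:00, 15:00–17:00.
Grace ∩ Yolanda: 07:00–11:00, 12:00–12:30, 14:30–15:00, 15:30–16:00.
Grace ∩ Yolanda ∩ Diego: 07:00–09:00, 10:30–11:00, 12:00–12:30.
Grace ∩ Yolanda ∩ Diego ∩ Keiko: 07:00–09:00, 10:30–11:00, 12:00–12:30.
Windows ≥ 30 min: 07:00–09:00, 10:30–11:00, 12:00–12:30.
That's 3 windows.

3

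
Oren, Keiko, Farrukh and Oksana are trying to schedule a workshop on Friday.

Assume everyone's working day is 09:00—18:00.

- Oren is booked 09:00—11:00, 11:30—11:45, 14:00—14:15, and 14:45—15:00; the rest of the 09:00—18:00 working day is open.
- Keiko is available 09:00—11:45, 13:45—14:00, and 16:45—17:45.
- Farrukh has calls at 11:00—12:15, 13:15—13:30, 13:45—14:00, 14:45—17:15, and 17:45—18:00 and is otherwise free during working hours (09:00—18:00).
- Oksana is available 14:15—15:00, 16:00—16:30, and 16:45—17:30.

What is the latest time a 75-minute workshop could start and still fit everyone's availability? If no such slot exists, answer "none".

Oren free within 09:00–18:00: 11:00–11:30, 11:45–14:00, 14:15–14:45, 15:00–18:00.
Farrukh free within 09:00–18:00: 09:00–11:00, 12:15–13:15, 13:30–13:45, 14:00–14:45, 17:15–17:45.
Oren ∩ Keiko: 11:00–11:30, 13:45–14:00, 16:45–17:45.
Oren ∩ Keiko ∩ Farrukh: 17:15–17:45.
Oren ∩ Keiko ∩ Farrukh ∩ Oksana: 17:15–17:30.
Windows ≥ 75 min: (none).

none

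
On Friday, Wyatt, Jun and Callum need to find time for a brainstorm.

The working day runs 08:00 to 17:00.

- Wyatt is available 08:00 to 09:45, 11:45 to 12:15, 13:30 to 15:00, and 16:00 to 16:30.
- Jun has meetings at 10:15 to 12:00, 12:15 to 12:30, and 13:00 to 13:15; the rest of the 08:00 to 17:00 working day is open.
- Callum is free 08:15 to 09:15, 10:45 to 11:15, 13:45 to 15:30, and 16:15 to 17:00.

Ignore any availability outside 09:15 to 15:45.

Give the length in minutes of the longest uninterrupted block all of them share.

75 minutes

Jun free within 08:00–17:00: 08:00–10:15, 12:00–12:15, 12:30–13:00, 13:15–17:00.
Wyatt ∩ Jun: 08:00–09:45, 12:00–12:15, 13:30–15:00, 16:00–16:30.
Wyatt ∩ Jun ∩ Callum: 08:15–09:15, 13:45–15:00, 16:15–16:30.
Restricted to 09:15–15:45: 13:45–15:00.
Single common window of 75 minutes.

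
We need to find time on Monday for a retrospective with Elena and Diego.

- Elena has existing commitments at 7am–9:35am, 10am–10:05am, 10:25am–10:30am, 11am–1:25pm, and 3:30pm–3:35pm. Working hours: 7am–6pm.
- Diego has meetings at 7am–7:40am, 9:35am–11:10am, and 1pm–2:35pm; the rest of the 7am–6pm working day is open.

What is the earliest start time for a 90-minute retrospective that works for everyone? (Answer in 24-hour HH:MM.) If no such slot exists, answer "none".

Elena free within 07:00–18:00: 09:35–10:00, 10:05–10:25, 10:30–11:00, 13:25–15:30, 15:35–18:00.
Diego free within 07:00–18:00: 07:40–09:35, 11:10–13:00, 14:35–18:00.
Elena ∩ Diego: 14:35–15:30, 15:35–18:00.
Windows ≥ 90 min: 15:35–18:00.
Earliest such window starts at 15:35.

15:35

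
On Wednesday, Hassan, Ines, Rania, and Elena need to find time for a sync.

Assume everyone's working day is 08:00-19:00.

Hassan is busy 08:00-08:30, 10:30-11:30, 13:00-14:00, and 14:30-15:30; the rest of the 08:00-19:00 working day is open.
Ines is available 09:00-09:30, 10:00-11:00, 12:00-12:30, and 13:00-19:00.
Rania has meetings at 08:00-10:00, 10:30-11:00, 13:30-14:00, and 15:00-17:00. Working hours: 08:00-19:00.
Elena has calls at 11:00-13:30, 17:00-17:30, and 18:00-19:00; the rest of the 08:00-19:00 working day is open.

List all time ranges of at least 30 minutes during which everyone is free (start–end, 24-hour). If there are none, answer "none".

Hassan free within 08:00–19:00: 08:30–10:30, 11:30–13:00, 14:00–14:30, 15:30–19:00.
Rania free within 08:00–19:00: 10:00–10:30, 11:00–13:30, 14:00–15:00, 17:00–19:00.
Elena free within 08:00–19:00: 08:00–11:00, 13:30–17:00, 17:30–18:00.
Hassan ∩ Ines: 09:00–09:30, 10:00–10:30, 12:00–12:30, 14:00–14:30, 15:30–19:00.
Hassan ∩ Ines ∩ Rania: 10:00–10:30, 12:00–12:30, 14:00–14:30, 17:00–19:00.
Hassan ∩ Ines ∩ Rania ∩ Elena: 10:00–10:30, 14:00–14:30, 17:30–18:00.
Windows ≥ 30 min: 10:00–10:30, 14:00–14:30, 17:30–18:00.

10:00–10:30, 14:00–14:30, 17:30–18:00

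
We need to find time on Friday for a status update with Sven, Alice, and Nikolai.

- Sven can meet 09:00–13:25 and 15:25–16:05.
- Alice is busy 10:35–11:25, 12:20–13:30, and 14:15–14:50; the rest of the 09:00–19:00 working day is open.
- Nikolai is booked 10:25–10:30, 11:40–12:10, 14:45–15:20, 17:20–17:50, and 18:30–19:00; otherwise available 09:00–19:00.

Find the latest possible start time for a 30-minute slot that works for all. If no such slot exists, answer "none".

15:35

Alice free within 09:00–19:00: 09:00–10:35, 11:25–12:20, 13:30–14:15, 14:50–19:00.
Nikolai free within 09:00–19:00: 09:00–10:25, 10:30–11:40, 12:10–14:45, 15:20–17:20, 17:50–18:30.
Sven ∩ Alice: 09:00–10:35, 11:25–12:20, 15:25–16:05.
Sven ∩ Alice ∩ Nikolai: 09:00–10:25, 10:30–10:35, 11:25–11:40, 12:10–12:20, 15:25–16:05.
Windows ≥ 30 min: 09:00–10:25, 15:25–16:05.
Latest start in the last window 15:25–16:05 is 16:05 − 30 min = 15:35.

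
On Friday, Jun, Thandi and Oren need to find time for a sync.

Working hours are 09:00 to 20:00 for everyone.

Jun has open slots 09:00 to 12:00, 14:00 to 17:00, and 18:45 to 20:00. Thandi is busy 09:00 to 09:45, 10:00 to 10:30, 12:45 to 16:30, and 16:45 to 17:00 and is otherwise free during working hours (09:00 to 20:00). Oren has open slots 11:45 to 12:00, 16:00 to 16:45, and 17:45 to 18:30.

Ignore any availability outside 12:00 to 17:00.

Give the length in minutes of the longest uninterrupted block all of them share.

Thandi free within 09:00–20:00: 09:45–10:00, 10:30–12:45, 16:30–16:45, 17:00–20:00.
Jun ∩ Thandi: 09:45–10:00, 10:30–12:00, 16:30–16:45, 18:45–20:00.
Jun ∩ Thandi ∩ Oren: 11:45–12:00, 16:30–16:45.
Restricted to 12:00–17:00: 16:30–16:45.
Single common window of 15 minutes.

15 minutes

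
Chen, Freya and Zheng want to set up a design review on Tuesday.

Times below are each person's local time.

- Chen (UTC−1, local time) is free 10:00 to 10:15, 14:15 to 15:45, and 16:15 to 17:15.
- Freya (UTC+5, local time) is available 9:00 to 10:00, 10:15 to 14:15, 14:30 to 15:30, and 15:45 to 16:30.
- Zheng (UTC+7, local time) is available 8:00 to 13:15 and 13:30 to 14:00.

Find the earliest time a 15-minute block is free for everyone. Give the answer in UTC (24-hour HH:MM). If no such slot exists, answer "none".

none

Chen → UTC: 11:00–11:15, 15:15–16:45, 17:15–18:15.
Freya → UTC: 04:00–05:00, 05:15–09:15, 09:30–10:30, 10:45–11:30.
Zheng → UTC: 01:00–06:15, 06:30–07:00.
Chen ∩ Freya: 11:00–11:15.
Chen ∩ Freya ∩ Zheng: (none).
Windows ≥ 15 min: (none).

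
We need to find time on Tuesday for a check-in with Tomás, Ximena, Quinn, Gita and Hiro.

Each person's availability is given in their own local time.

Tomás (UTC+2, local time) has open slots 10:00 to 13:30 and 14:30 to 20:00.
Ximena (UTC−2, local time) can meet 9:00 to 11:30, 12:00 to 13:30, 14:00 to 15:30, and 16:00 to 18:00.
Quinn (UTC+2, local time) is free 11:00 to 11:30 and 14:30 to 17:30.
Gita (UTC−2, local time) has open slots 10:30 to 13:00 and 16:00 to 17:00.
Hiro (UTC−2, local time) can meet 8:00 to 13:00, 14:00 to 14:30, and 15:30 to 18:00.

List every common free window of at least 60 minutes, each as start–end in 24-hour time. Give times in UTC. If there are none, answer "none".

Tomás → UTC: 08:00–11:30, 12:30–18:00.
Ximena → UTC: 11:00–13:30, 14:00–15:30, 16:00–17:30, 18:00–20:00.
Quinn → UTC: 09:00–09:30, 12:30–15:30.
Gita → UTC: 12:30–15:00, 18:00–19:00.
Hiro → UTC: 10:00–15:00, 16:00–16:30, 17:30–20:00.
Tomás ∩ Ximena: 11:00–11:30, 12:30–13:30, 14:00–15:30, 16:00–17:30.
Tomás ∩ Ximena ∩ Quinn: 12:30–13:30, 14:00–15:30.
Tomás ∩ Ximena ∩ Quinn ∩ Gita: 12:30–13:30, 14:00–15:00.
Tomás ∩ Ximena ∩ Quinn ∩ Gita ∩ Hiro: 12:30–13:30, 14:00–15:00.
Windows ≥ 60 min: 12:30–13:30, 14:00–15:00.

12:30–13:30, 14:00–15:00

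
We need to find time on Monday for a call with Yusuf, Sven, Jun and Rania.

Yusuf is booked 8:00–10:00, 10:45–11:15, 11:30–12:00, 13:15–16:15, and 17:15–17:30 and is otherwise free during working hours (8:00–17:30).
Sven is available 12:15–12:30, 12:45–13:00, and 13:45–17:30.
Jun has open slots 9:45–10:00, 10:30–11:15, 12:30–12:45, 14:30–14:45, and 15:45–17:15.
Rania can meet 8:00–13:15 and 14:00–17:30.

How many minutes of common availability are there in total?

60 minutes

Yusuf free within 08:00–17:30: 10:00–10:45, 11:15–11:30, 12:00–13:15, 16:15–17:15.
Yusuf ∩ Sven: 12:15–12:30, 12:45–13:00, 16:15–17:15.
Yusuf ∩ Sven ∩ Jun: 16:15–17:15.
Yusuf ∩ Sven ∩ Jun ∩ Rania: 16:15–17:15.
Total common minutes: 60.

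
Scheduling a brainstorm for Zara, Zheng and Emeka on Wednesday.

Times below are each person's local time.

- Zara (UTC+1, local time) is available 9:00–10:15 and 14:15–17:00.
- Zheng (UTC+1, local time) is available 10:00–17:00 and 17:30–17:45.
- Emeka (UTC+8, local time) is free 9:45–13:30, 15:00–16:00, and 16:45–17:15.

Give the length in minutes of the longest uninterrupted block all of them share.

Zara → UTC: 08:00–09:15, 13:15–16:00.
Zheng → UTC: 09:00–16:00, 16:30–16:45.
Emeka → UTC: 01:45–05:30, 07:00–08:00, 08:45–09:15.
Zara ∩ Zheng: 09:00–09:15, 13:15–16:00.
Zara ∩ Zheng ∩ Emeka: 09:00–09:15.
Single common window of 15 minutes.

15 minutes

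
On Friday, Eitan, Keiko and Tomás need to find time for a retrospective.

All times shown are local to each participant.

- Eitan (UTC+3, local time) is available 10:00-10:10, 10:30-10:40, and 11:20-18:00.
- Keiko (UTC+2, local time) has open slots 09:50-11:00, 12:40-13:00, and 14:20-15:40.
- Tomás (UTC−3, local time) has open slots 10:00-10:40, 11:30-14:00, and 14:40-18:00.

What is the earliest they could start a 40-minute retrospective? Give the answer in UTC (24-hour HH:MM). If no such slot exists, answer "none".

Eitan → UTC: 07:00–07:10, 07:30–07:40, 08:20–15:00.
Keiko → UTC: 07:50–09:00, 10:40–11:00, 12:20–13:40.
Tomás → UTC: 13:00–13:40, 14:30–17:00, 17:40–21:00.
Eitan ∩ Keiko: 08:20–09:00, 10:40–11:00, 12:20–13:40.
Eitan ∩ Keiko ∩ Tomás: 13:00–13:40.
Windows ≥ 40 min: 13:00–13:40.
Earliest such window starts at 13:00.

13:00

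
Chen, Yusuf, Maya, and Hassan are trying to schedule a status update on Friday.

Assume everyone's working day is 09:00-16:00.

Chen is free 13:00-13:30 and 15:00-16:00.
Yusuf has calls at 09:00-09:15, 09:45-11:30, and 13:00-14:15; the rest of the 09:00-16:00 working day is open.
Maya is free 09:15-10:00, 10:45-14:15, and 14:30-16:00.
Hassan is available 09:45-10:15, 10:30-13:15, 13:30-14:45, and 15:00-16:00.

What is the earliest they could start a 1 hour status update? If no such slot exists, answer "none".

15:00

Yusuf free within 09:00–16:00: 09:15–09:45, 11:30–13:00, 14:15–16:00.
Chen ∩ Yusuf: 15:00–16:00.
Chen ∩ Yusuf ∩ Maya: 15:00–16:00.
Chen ∩ Yusuf ∩ Maya ∩ Hassan: 15:00–16:00.
Windows ≥ 60 min: 15:00–16:00.
Earliest such window starts at 15:00.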